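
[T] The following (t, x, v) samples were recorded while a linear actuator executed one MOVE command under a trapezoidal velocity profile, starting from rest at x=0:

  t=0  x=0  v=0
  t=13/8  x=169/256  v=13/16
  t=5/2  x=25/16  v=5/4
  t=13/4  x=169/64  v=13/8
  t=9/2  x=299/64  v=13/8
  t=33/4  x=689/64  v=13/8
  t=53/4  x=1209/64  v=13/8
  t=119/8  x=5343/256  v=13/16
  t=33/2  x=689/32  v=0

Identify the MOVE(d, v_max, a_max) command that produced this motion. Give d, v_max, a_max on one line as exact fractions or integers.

d=689/32 v_max=13/8 a_max=1/2

final state: t=33/2, x=689/32, v=0 → d = 689/32
a_max = (13/16−0)/(13/8−0) = 1/2
max v = 13/8 over t∈[13/4,53/4] → v_max = 13/8
check: 13/8·(13/4+10) = 689/32 ✓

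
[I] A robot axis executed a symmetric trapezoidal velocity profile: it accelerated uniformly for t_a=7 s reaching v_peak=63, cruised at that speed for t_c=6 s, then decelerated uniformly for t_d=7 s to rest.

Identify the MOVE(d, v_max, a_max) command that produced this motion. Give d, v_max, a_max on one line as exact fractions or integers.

a_max = 63/7 = 9
d_a = ½·63·7 = 441/2; d_c = 63·6 = 378
d = 2·441/2 + 378 = 819
t_c = 6 > 0 so v_max = 63

d=819 v_max=63 a_max=9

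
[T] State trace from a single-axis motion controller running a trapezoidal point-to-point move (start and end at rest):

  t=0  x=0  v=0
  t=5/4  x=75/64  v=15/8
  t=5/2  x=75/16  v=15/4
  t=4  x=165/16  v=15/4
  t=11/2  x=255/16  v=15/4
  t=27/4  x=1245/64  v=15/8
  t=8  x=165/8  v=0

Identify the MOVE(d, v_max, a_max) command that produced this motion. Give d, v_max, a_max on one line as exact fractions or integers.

d=165/8 v_max=15/4 a_max=3/2

final state: t=8, x=165/8, v=0 → d = 165/8
a_max = (15/8−0)/(5/4−0) = 3/2
max v = 15/4 over t∈[5/2,11/2] → v_max = 15/4
check: 15/4·(5/2+3) = 165/8 ✓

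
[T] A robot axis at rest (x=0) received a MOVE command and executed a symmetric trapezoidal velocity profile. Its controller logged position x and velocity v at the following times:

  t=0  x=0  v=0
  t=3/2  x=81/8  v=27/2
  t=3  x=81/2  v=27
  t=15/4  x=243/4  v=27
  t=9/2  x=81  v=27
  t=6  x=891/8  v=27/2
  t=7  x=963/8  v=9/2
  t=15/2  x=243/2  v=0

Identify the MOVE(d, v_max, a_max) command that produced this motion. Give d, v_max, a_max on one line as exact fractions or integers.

final state: t=15/2, x=243/2, v=0 → d = 243/2
a_max = (27/2−0)/(3/2−0) = 9
max v = 27 over t∈[3,9/2] → v_max = 27
check: 27·(3+3/2) = 243/2 ✓

d=243/2 v_max=27 a_max=9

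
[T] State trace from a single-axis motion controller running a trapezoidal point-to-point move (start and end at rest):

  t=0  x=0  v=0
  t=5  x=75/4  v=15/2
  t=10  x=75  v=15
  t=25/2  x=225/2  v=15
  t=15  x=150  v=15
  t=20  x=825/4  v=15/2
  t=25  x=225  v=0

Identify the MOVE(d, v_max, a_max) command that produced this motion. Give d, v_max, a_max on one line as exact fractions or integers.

final state: t=25, x=225, v=0 → d = 225
a_max = (15/2−0)/(5−0) = 3/2
max v = 15 over t∈[10,15] → v_max = 15
check: 15·(10+5) = 225 ✓

d=225 v_max=15 a_max=3/2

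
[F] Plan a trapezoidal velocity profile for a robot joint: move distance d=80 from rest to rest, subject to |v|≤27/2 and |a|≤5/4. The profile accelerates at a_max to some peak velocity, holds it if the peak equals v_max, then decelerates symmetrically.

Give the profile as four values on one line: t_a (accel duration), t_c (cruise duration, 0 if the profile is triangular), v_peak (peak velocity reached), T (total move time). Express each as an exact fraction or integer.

t_a=8 t_c=0 v_peak=10 T=16

vₘ²/aₘ = (27/2)²/(5/4) = 729/5
80 < 729/5 → triangular
v_peak = √(80·5/4) = √100 = 10
t_a = 10/(5/4) = 8; t_c = 0
T = 2·8 = 16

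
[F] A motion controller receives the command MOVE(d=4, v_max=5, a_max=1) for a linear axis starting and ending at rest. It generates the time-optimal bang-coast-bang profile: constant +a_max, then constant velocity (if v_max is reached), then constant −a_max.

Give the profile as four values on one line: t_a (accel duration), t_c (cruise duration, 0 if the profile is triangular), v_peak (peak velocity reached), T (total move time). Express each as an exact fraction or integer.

t_a=2 t_c=0 v_peak=2 T=4

vₘ²/aₘ = 5²/1 = 25
4 < 25 ⇒ no cruise
v_peak = √(4·1) = √4 = 2
t_a = 2/1 = 2; t_c = 0
T = 2·2 = 4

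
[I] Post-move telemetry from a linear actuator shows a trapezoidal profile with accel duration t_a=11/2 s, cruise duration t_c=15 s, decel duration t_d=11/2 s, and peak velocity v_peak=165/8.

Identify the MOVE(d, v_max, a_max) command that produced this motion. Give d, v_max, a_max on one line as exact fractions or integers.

d=6765/16 v_max=165/8 a_max=15/4

a_max = (165/8)/(11/2) = 15/4
d_a = ½·165/8·11/2 = 1815/32; d_c = 165/8·15 = 2475/8
d = 2·1815/32 + 2475/8 = 6765/16
t_c = 15 > 0 ⇒ limit active, v_max = 165/8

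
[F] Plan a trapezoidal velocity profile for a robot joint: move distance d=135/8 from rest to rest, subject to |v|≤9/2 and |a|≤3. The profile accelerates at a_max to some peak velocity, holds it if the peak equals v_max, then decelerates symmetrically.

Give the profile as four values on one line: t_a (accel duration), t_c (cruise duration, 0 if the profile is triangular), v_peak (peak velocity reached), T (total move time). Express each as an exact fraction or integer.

v_max²/a_max = (9/2)²/3 = 27/4
135/8 ≥ 27/4 so v_max reached
t_a = (9/2)/3 = 3/2; v_peak = 9/2
d_cruise = 135/8 − 27/4 = 81/8; t_c = (81/8)/(9/2) = 9/4
T = 2·3/2 + 9/4 = 21/4

t_a=3/2 t_c=9/4 v_peak=9/2 T=21/4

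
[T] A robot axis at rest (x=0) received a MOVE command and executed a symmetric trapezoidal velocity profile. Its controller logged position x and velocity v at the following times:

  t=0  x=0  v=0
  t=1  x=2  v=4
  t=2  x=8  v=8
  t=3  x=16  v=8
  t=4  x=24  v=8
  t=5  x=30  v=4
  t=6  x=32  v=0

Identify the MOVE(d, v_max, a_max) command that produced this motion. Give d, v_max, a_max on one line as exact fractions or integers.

final state: t=6, x=32, v=0 → d = 32
a_max = (4−0)/(1−0) = 4
max v = 8 over t∈[2,4] → v_max = 8
check: 8·(2+2) = 32 ✓

d=32 v_max=8 a_max=4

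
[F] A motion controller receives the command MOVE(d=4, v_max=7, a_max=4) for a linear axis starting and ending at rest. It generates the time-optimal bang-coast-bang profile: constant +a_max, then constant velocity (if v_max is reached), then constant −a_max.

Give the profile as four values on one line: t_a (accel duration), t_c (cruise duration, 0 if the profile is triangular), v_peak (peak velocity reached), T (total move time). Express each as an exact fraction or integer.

t_a=1 t_c=0 v_peak=4 T=2

(v_max)²/a_max = 7²/4 = 49/4
4 < 49/4 → triangular
v_peak = √(4·4) = √16 = 4
t_a = 4/4 = 1; t_c = 0
T = 2·1 = 2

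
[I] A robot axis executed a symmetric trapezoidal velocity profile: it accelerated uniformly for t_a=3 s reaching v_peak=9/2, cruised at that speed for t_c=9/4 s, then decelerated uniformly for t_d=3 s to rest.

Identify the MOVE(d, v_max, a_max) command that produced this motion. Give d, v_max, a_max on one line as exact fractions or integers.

a_max = (9/2)/3 = 3/2
d_a = ½·9/2·3 = 27/4; d_c = 9/2·9/4 = 81/8
d = 2·27/4 + 81/8 = 189/8
t_c = 9/4 > 0 ⇒ limit active, v_max = 9/2

d=189/8 v_max=9/2 a_max=3/2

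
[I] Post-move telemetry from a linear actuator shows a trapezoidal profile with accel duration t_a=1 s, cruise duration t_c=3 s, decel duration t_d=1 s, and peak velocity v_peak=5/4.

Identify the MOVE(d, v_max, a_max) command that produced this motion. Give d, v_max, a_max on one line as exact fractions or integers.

d=5 v_max=5/4 a_max=5/4

a_max = (5/4)/1 = 5/4
d_a = ½·5/4·1 = 5/8; d_c = 5/4·3 = 15/4
d = 2·5/8 + 15/4 = 5
t_c = 3 > 0 so v_max = 5/4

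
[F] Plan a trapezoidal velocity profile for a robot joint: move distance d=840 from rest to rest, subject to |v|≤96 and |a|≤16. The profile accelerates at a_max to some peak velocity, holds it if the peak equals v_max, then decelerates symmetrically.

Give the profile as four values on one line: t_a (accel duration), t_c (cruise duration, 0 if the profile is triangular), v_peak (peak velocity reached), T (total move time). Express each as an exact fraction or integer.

vₘ²/aₘ = 96²/16 = 576
840 ≥ 576 → trapezoidal
t_a = 96/16 = 6; v_peak = 96
d_cruise = 840 − 576 = 264; t_c = 264/96 = 11/4
T = 2·6 + 11/4 = 59/4

t_a=6 t_c=11/4 v_peak=96 T=59/4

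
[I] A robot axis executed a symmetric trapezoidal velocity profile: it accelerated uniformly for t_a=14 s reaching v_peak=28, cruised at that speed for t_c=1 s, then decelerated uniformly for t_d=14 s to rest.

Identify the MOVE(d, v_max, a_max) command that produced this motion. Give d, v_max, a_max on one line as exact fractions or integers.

d=420 v_max=28 a_max=2

a_max = 28/14 = 2
d_a = ½·28·14 = 196; d_c = 28·1 = 28
d = 2·196 + 28 = 420
t_c = 1 > 0 so v_max = 28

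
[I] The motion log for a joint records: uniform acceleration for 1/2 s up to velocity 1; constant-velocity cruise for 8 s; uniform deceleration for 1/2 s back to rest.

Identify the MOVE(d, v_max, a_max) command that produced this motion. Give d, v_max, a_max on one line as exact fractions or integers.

d=17/2 v_max=1 a_max=2

a_max = 1/(1/2) = 2
d_a = ½·1·1/2 = 1/4; d_c = 1·8 = 8
d = 2·1/4 + 8 = 17/2
t_c = 8 > 0 → v_max = v_peak = 1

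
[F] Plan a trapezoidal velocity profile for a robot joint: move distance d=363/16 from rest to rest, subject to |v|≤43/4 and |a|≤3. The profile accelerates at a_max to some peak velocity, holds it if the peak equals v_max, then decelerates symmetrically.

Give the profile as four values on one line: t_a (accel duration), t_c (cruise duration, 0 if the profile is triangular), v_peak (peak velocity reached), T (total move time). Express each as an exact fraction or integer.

t_a=11/4 t_c=0 v_peak=33/4 T=11/2

v_max²/a_max = (43/4)²/3 = 1849/48
363/16 < 1849/48 → triangular
v_peak = √(363/16·3) = √(1089/16) = 33/4
t_a = (33/4)/3 = 11/4; t_c = 0
T = 2·11/4 = 11/2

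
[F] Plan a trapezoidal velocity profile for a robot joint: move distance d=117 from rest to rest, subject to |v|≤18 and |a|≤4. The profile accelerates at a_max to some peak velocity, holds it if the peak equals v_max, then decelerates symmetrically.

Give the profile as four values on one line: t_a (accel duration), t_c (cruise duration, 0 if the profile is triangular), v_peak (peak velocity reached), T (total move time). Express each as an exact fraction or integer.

t_a=9/2 t_c=2 v_peak=18 T=11

v_max²/a_max = 18²/4 = 81
117 ≥ 81 → trapezoidal
t_a = 18/4 = 9/2; v_peak = 18
d_cruise = 117 − 81 = 36; t_c = 36/18 = 2
T = 2·9/2 + 2 = 11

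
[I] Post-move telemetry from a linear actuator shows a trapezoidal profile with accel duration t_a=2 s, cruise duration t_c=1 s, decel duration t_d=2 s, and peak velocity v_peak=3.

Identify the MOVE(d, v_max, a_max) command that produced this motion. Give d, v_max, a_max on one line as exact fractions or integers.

a_max = 3/2
d_a = ½·3·2 = 3; d_c = 3·1 = 3
d = 2·3 + 3 = 9
t_c = 1 > 0 → v_max = v_peak = 3

d=9 v_max=3 a_max=3/2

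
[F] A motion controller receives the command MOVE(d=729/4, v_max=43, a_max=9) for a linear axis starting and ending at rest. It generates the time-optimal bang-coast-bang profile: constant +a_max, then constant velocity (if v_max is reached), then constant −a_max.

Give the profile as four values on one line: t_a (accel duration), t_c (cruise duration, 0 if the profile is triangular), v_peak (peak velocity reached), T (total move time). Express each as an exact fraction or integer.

(v_max)²/a_max = 43²/9 = 1849/9
729/4 < 1849/9 → triangular
v_peak = √(729/4·9) = √(6561/4) = 81/2
t_a = (81/2)/9 = 9/2; t_c = 0
T = 2·9/2 = 9

t_a=9/2 t_c=0 v_peak=81/2 T=9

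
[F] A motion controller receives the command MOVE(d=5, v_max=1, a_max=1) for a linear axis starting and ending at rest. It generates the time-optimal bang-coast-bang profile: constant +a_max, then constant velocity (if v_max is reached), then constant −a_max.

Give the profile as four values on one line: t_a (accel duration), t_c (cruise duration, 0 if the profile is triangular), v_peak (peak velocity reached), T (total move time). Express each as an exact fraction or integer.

t_a=1 t_c=4 v_peak=1 T=6

v_max²/a_max = 1²/1 = 1
5 ≥ 1 so v_max reached
t_a = 1/1 = 1; v_peak = 1
d_cruise = 5 − 1 = 4; t_c = 4/1 = 4
T = 2·1 + 4 = 6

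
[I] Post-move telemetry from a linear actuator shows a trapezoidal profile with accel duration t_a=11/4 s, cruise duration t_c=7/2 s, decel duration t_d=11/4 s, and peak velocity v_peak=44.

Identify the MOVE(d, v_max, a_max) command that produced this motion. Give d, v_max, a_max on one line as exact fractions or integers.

a_max = 44/(11/4) = 16
d_a = ½·44·11/4 = 121/2; d_c = 44·7/2 = 154
d = 2·121/2 + 154 = 275
t_c = 7/2 > 0 → v_max = v_peak = 44

d=275 v_max=44 a_max=16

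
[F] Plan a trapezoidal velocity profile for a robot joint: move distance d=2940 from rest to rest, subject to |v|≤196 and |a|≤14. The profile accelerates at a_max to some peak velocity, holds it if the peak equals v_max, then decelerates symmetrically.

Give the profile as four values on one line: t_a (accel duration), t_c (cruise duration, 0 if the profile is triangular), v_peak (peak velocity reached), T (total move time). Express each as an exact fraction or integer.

(v_max)²/a_max = 196²/14 = 2744
2940 ≥ 2744 so v_max reached
t_a = 196/14 = 14; v_peak = 196
d_cruise = 2940 − 2744 = 196; t_c = 196/196 = 1
T = 2·14 + 1 = 29

t_a=14 t_c=1 v_peak=196 T=29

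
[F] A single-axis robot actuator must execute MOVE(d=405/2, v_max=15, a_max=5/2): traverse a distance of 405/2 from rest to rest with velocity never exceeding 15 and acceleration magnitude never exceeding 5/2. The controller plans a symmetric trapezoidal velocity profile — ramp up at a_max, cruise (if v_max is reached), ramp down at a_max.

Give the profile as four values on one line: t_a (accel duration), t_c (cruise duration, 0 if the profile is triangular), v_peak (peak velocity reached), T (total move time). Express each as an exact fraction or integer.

v_max²/a_max = 15²/(5/2) = 90
405/2 ≥ 90 → trapezoidal
t_a = 15/(5/2) = 6; v_peak = 15
d_cruise = 405/2 − 90 = 225/2; t_c = (225/2)/15 = 15/2
T = 2·6 + 15/2 = 39/2

t_a=6 t_c=15/2 v_peak=15 T=39/2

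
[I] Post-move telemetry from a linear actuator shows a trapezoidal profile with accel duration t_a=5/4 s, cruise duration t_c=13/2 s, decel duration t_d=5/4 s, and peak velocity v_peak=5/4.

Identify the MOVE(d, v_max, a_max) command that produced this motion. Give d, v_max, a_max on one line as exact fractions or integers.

d=155/16 v_max=5/4 a_max=1

a_max = (5/4)/(5/4) = 1
d_a = ½·5/4·5/4 = 25/32; d_c = 5/4·13/2 = 65/8
d = 2·25/32 + 65/8 = 155/16
t_c = 13/2 > 0 so v_max = 5/4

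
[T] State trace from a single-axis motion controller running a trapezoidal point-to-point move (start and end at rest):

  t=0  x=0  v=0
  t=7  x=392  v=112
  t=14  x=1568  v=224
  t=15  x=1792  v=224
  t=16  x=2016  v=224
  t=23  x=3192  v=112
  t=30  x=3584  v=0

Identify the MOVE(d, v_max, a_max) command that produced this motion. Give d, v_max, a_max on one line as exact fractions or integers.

final state: t=30, x=3584, v=0 → d = 3584
a_max = (112−0)/(7−0) = 16
max v = 224 over t∈[14,16] → v_max = 224
check: 224·(14+2) = 3584 ✓

d=3584 v_max=224 a_max=16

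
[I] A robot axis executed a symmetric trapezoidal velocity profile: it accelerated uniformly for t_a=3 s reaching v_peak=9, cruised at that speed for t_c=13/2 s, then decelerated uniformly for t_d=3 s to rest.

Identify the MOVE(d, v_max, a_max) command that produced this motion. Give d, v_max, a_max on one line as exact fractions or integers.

d=171/2 v_max=9 a_max=3

a_max = 9/3 = 3
d_a = ½·9·3 = 27/2; d_c = 9·13/2 = 117/2
d = 2·27/2 + 117/2 = 171/2
t_c = 13/2 > 0 → v_max = v_peak = 9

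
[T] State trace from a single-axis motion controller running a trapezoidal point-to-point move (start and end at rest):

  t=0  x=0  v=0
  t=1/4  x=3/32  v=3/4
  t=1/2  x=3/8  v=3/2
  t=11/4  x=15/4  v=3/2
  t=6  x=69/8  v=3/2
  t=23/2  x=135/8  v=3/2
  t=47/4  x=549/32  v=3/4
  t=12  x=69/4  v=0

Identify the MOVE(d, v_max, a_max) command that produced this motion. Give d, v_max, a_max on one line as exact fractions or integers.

final state: t=12, x=69/4, v=0 → d = 69/4
a_max = (3/4−0)/(1/4−0) = 3
max v = 3/2 over t∈[1/2,23/2] → v_max = 3/2
check: 3/2·(1/2+11) = 69/4 ✓

d=69/4 v_max=3/2 a_max=3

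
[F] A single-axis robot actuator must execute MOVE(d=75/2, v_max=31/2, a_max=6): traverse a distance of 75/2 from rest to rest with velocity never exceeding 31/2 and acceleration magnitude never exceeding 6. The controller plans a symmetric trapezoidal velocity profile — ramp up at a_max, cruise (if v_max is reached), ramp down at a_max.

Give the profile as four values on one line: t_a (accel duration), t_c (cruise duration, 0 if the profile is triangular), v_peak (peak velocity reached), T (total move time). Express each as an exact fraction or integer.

(v_max)²/a_max = (31/2)²/6 = 961/24
75/2 < 961/24 ⇒ no cruise
v_peak = √(75/2·6) = √225 = 15
t_a = 15/6 = 5/2; t_c = 0
T = 2·5/2 = 5

t_a=5/2 t_c=0 v_peak=15 T=5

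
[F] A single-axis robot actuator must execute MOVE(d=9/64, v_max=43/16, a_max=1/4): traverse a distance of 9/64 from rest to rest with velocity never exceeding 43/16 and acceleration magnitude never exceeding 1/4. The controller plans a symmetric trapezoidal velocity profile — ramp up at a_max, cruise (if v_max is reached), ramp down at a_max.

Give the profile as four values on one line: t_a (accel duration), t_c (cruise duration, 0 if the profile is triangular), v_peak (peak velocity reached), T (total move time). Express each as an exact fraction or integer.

t_a=3/4 t_c=0 v_peak=3/16 T=3/2

v_max²/a_max = (43/16)²/(1/4) = 1849/64
9/64 < 1849/64 → triangular
v_peak = √(9/64·1/4) = √(9/256) = 3/16
t_a = (3/16)/(1/4) = 3/4; t_c = 0
T = 2·3/4 = 3/2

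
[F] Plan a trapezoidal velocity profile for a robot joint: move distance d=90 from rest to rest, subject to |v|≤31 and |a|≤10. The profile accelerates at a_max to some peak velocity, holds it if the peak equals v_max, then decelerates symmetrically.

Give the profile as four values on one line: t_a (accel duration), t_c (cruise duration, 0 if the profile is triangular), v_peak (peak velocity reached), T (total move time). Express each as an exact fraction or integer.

vₘ²/aₘ = 31²/10 = 961/10
90 < 961/10 → triangular
v_peak = √(90·10) = √900 = 30
t_a = 30/10 = 3; t_c = 0
T = 2·3 = 6

t_a=3 t_c=0 v_peak=30 T=6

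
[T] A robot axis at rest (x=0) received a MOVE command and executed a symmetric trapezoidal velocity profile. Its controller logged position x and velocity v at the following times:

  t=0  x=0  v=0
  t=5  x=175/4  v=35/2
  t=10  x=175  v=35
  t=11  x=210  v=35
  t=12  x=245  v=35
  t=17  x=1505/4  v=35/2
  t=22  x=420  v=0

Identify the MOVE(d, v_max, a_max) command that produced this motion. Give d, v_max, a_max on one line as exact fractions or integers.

final state: t=22, x=420, v=0 → d = 420
a_max = (35/2−0)/(5−0) = 7/2
max v = 35 over t∈[10,12] → v_max = 35
check: 35·(10+2) = 420 ✓

d=420 v_max=35 a_max=7/2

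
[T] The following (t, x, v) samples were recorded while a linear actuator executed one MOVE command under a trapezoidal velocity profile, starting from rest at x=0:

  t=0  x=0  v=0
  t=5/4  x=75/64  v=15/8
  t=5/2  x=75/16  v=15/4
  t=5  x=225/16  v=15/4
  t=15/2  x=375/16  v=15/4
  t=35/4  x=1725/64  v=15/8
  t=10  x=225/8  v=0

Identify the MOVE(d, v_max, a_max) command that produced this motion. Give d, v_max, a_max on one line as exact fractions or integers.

final state: t=10, x=225/8, v=0 → d = 225/8
a_max = (15/8−0)/(5/4−0) = 3/2
max v = 15/4 over t∈[5/2,15/2] → v_max = 15/4
check: 15/4·(5/2+5) = 225/8 ✓

d=225/8 v_max=15/4 a_max=3/2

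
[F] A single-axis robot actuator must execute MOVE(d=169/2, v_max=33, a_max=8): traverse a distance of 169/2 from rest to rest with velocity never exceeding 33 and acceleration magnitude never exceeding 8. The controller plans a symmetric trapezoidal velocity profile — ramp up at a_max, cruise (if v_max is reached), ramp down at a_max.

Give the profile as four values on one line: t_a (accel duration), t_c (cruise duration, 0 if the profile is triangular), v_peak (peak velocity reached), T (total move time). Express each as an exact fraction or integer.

t_a=13/4 t_c=0 v_peak=26 T=13/2

(v_max)²/a_max = 33²/8 = 1089/8
169/2 < 1089/8 ⇒ no cruise
v_peak = √(169/2·8) = √676 = 26
t_a = 26/8 = 13/4; t_c = 0
T = 2·13/4 = 13/2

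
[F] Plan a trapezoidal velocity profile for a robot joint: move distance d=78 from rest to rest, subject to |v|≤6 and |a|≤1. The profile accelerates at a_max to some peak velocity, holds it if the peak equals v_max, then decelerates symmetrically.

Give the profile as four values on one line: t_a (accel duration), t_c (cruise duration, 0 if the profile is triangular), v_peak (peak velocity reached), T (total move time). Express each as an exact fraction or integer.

vₘ²/aₘ = 6²/1 = 36
78 ≥ 36 → trapezoidal
t_a = 6/1 = 6; v_peak = 6
d_cruise = 78 − 36 = 42; t_c = 42/6 = 7
T = 2·6 + 7 = 19

t_a=6 t_c=7 v_peak=6 T=19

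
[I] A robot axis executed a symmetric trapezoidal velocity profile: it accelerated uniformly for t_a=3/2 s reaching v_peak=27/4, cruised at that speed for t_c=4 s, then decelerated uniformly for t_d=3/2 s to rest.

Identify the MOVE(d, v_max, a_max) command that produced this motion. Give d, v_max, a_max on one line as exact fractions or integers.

a_max = (27/4)/(3/2) = 9/2
d_a = ½·27/4·3/2 = 81/16; d_c = 27/4·4 = 27
d = 2·81/16 + 27 = 297/8
t_c = 4 > 0 so v_max = 27/4

d=297/8 v_max=27/4 a_max=9/2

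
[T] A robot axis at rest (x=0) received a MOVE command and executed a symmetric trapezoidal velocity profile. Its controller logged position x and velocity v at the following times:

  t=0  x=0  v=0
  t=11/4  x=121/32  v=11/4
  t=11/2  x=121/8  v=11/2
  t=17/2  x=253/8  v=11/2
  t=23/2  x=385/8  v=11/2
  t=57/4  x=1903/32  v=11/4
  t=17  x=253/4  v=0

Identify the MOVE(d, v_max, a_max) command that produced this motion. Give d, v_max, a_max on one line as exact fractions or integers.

d=253/4 v_max=11/2 a_max=1

final state: t=17, x=253/4, v=0 → d = 253/4
a_max = (11/4−0)/(11/4−0) = 1
max v = 11/2 over t∈[11/2,23/2] → v_max = 11/2
check: 11/2·(11/2+6) = 253/4 ✓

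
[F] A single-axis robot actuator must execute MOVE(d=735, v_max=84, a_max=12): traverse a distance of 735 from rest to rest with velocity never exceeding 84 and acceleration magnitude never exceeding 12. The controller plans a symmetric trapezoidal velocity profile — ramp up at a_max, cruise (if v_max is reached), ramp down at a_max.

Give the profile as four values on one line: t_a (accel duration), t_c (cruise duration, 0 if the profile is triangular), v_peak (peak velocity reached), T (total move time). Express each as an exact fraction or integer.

t_a=7 t_c=7/4 v_peak=84 T=63/4

(v_max)²/a_max = 84²/12 = 588
735 ≥ 588 so v_max reached
t_a = 84/12 = 7; v_peak = 84
d_cruise = 735 − 588 = 147; t_c = 147/84 = 7/4
T = 2·7 + 7/4 = 63/4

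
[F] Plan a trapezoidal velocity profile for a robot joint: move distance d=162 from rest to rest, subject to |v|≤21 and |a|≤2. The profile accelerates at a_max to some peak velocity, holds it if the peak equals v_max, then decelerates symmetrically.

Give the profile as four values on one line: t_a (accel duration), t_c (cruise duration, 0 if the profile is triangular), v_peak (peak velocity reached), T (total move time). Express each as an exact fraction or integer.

t_a=9 t_c=0 v_peak=18 T=18

(v_max)²/a_max = 21²/2 = 441/2
162 < 441/2 so t_c = 0
v_peak = √(162·2) = √324 = 18
t_a = 18/2 = 9; t_c = 0
T = 2·9 = 18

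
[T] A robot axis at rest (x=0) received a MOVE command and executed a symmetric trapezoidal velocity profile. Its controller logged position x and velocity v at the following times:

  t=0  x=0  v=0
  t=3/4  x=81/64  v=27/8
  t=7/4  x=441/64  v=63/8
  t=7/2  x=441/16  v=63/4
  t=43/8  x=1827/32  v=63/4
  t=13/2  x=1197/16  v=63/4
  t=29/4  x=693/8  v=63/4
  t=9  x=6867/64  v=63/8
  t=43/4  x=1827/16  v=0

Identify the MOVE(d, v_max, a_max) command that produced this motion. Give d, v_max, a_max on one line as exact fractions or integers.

d=1827/16 v_max=63/4 a_max=9/2

final state: t=43/4, x=1827/16, v=0 → d = 1827/16
a_max = (27/8−0)/(3/4−0) = 9/2
max v = 63/4 over t∈[7/2,29/4] → v_max = 63/4
check: 63/4·(7/2+15/4) = 1827/16 ✓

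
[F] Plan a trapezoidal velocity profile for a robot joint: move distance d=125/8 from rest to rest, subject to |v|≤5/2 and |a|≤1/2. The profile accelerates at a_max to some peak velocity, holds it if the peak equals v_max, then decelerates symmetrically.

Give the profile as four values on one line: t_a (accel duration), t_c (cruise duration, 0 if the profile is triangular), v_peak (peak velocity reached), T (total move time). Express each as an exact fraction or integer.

vₘ²/aₘ = (5/2)²/(1/2) = 25/2
125/8 ≥ 25/2 so v_max reached
t_a = (5/2)/(1/2) = 5; v_peak = 5/2
d_cruise = 125/8 − 25/2 = 25/8; t_c = (25/8)/(5/2) = 5/4
T = 2·5 + 5/4 = 45/4

t_a=5 t_c=5/4 v_peak=5/2 T=45/4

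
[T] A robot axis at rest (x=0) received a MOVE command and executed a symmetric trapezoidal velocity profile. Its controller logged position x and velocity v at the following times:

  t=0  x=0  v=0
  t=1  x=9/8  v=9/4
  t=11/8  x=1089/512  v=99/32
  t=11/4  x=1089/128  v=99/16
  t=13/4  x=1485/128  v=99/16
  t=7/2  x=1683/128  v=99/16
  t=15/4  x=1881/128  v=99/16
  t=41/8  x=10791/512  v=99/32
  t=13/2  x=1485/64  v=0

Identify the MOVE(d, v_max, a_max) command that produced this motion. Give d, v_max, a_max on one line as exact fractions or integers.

d=1485/64 v_max=99/16 a_max=9/4

final state: t=13/2, x=1485/64, v=0 → d = 1485/64
a_max = (9/4−0)/(1−0) = 9/4
max v = 99/16 over t∈[11/4,15/4] → v_max = 99/16
check: 99/16·(11/4+1) = 1485/64 ✓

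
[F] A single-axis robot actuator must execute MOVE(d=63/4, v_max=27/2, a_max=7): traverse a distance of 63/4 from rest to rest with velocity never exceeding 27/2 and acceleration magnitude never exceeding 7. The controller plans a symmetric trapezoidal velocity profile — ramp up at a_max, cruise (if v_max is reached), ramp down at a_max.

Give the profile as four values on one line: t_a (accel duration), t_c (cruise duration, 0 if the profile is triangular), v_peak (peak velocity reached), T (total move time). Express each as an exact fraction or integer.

t_a=3/2 t_c=0 v_peak=21/2 T=3

v_max²/a_max = (27/2)²/7 = 729/28
63/4 < 729/28 → triangular
v_peak = √(63/4·7) = √(441/4) = 21/2
t_a = (21/2)/7 = 3/2; t_c = 0
T = 2·3/2 = 3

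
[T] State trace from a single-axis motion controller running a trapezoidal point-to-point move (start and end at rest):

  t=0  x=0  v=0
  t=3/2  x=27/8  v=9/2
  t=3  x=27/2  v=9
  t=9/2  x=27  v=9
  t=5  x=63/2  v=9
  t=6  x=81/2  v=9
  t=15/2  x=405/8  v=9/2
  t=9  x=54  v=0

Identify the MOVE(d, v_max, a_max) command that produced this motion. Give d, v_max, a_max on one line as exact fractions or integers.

final state: t=9, x=54, v=0 → d = 54
a_max = (9/2−0)/(3/2−0) = 3
max v = 9 over t∈[3,6] → v_max = 9
check: 9·(3+3) = 54 ✓

d=54 v_max=9 a_max=3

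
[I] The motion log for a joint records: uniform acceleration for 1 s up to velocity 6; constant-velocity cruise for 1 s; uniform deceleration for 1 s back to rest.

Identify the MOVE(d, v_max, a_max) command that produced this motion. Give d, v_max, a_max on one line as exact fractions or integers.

a_max = 6/1 = 6
d_a = ½·6·1 = 3; d_c = 6·1 = 6
d = 2·3 + 6 = 12
t_c = 1 > 0 so v_max = 6

d=12 v_max=6 a_max=6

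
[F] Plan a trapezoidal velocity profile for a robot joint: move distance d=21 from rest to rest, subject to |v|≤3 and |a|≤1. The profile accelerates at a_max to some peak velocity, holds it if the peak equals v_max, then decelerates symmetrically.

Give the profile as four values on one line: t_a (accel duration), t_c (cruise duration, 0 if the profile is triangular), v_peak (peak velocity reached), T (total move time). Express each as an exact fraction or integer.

vₘ²/aₘ = 3²/1 = 9
21 ≥ 9 → trapezoidal
t_a = 3/1 = 3; v_peak = 3
d_cruise = 21 − 9 = 12; t_c = 12/3 = 4
T = 2·3 + 4 = 10

t_a=3 t_c=4 v_peak=3 T=10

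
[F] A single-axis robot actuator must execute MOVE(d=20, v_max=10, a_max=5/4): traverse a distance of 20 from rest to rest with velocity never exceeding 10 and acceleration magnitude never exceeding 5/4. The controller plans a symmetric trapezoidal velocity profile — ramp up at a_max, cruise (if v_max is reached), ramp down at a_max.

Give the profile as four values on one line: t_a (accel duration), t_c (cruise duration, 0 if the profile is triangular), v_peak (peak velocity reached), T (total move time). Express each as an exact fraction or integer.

vₘ²/aₘ = 10²/(5/4) = 80
20 < 80 → triangular
v_peak = √(20·5/4) = √25 = 5
t_a = 5/(5/4) = 4; t_c = 0
T = 2·4 = 8

t_a=4 t_c=0 v_peak=5 T=8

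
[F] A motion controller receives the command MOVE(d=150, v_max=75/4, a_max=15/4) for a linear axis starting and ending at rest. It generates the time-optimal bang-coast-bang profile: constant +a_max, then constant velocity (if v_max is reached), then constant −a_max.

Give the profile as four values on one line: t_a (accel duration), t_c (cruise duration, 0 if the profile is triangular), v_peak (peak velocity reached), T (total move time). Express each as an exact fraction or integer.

vₘ²/aₘ = (75/4)²/(15/4) = 375/4
150 ≥ 375/4 ⇒ cruise phase
t_a = (75/4)/(15/4) = 5; v_peak = 75/4
d_cruise = 150 − 375/4 = 225/4; t_c = (225/4)/(75/4) = 3
T = 2·5 + 3 = 13

t_a=5 t_c=3 v_peak=75/4 T=13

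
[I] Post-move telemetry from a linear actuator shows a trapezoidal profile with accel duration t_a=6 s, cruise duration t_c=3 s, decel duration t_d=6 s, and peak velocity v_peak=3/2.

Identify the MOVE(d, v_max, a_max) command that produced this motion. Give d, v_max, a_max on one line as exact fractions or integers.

d=27/2 v_max=3/2 a_max=1/4

a_max = (3/2)/6 = 1/4
d_a = ½·3/2·6 = 9/2; d_c = 3/2·3 = 9/2
d = 2·9/2 + 9/2 = 27/2
t_c = 3 > 0 ⇒ limit active, v_max = 3/2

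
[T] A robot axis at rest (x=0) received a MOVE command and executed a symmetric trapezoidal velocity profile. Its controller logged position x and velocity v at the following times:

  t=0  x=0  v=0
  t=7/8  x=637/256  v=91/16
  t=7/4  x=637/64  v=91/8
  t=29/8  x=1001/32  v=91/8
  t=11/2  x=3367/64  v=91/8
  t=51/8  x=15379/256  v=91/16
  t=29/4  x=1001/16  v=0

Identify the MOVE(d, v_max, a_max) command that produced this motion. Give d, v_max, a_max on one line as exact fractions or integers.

final state: t=29/4, x=1001/16, v=0 → d = 1001/16
a_max = (91/16−0)/(7/8−0) = 13/2
max v = 91/8 over t∈[7/4,11/2] → v_max = 91/8
check: 91/8·(7/4+15/4) = 1001/16 ✓

d=1001/16 v_max=91/8 a_max=13/2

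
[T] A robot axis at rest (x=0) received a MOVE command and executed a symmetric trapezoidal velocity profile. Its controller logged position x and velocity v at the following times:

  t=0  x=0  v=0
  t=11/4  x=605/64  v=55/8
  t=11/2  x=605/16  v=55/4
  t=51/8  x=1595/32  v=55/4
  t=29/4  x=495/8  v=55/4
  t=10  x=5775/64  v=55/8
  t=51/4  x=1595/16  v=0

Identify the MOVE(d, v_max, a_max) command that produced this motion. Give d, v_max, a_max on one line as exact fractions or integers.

final state: t=51/4, x=1595/16, v=0 → d = 1595/16
a_max = (55/8−0)/(11/4−0) = 5/2
max v = 55/4 over t∈[11/2,29/4] → v_max = 55/4
check: 55/4·(11/2+7/4) = 1595/16 ✓

d=1595/16 v_max=55/4 a_max=5/2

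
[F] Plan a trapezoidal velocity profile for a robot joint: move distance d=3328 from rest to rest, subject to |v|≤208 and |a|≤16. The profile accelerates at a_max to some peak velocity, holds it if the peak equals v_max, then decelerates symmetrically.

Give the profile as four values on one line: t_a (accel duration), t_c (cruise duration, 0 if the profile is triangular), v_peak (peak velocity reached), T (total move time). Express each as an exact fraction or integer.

t_a=13 t_c=3 v_peak=208 T=29

(v_max)²/a_max = 208²/16 = 2704
3328 ≥ 2704 ⇒ cruise phase
t_a = 208/16 = 13; v_peak = 208
d_cruise = 3328 − 2704 = 624; t_c = 624/208 = 3
T = 2·13 + 3 = 29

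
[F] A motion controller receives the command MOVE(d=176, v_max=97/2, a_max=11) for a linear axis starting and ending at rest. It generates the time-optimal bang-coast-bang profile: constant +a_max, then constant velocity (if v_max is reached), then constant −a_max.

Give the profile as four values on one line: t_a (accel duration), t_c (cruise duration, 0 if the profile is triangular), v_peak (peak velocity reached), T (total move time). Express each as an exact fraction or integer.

vₘ²/aₘ = (97/2)²/11 = 9409/44
176 < 9409/44 ⇒ no cruise
v_peak = √(176·11) = √1936 = 44
t_a = 44/11 = 4; t_c = 0
T = 2·4 = 8

t_a=4 t_c=0 v_peak=44 T=8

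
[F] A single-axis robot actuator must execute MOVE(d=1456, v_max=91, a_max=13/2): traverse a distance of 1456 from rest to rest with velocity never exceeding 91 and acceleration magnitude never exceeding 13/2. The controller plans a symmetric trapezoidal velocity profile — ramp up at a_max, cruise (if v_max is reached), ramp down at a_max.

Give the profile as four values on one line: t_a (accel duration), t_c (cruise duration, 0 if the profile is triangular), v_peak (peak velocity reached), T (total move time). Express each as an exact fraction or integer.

t_a=14 t_c=2 v_peak=91 T=30

(v_max)²/a_max = 91²/(13/2) = 1274
1456 ≥ 1274 so v_max reached
t_a = 91/(13/2) = 14; v_peak = 91
d_cruise = 1456 − 1274 = 182; t_c = 182/91 = 2
T = 2·14 + 2 = 30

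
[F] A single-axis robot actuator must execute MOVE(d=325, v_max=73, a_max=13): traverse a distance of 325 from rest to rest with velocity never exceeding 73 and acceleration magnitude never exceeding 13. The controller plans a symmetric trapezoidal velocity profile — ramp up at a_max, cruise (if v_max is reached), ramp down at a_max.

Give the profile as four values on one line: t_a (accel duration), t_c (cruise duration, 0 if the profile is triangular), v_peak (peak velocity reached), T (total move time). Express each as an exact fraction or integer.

(v_max)²/a_max = 73²/13 = 5329/13
325 < 5329/13 → triangular
v_peak = √(325·13) = √4225 = 65
t_a = 65/13 = 5; t_c = 0
T = 2·5 = 10

t_a=5 t_c=0 v_peak=65 T=10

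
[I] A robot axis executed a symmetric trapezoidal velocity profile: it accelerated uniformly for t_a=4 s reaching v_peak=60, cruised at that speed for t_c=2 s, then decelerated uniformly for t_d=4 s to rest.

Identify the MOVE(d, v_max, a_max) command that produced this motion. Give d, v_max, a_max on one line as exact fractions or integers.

d=360 v_max=60 a_max=15

a_max = 60/4 = 15
d_a = ½·60·4 = 120; d_c = 60·2 = 120
d = 2·120 + 120 = 360
t_c = 2 > 0 → v_max = v_peak = 60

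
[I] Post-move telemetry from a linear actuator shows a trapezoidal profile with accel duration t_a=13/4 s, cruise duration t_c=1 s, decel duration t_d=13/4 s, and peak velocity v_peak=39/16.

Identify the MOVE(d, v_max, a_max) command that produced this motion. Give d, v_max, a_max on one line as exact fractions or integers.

a_max = (39/16)/(13/4) = 3/4
d_a = ½·39/16·13/4 = 507/128; d_c = 39/16·1 = 39/16
d = 2·507/128 + 39/16 = 663/64
t_c = 1 > 0 → v_max = v_peak = 39/16

d=663/64 v_max=39/16 a_max=3/4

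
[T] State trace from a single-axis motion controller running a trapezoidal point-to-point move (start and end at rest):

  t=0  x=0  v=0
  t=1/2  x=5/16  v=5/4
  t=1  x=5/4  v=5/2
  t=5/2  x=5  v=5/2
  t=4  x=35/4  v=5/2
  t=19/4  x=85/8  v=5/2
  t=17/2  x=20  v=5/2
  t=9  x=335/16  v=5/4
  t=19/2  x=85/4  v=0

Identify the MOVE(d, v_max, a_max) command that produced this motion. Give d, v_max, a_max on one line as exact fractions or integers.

d=85/4 v_max=5/2 a_max=5/2

final state: t=19/2, x=85/4, v=0 → d = 85/4
a_max = (5/4−0)/(1/2−0) = 5/2
max v = 5/2 over t∈[1,17/2] → v_max = 5/2
check: 5/2·(1+15/2) = 85/4 ✓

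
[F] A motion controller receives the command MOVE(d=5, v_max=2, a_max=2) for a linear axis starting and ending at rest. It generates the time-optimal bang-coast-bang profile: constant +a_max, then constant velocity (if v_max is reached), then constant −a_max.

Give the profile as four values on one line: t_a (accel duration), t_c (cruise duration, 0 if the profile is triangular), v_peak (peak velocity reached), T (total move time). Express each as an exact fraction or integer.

(v_max)²/a_max = 2²/2 = 2
5 ≥ 2 ⇒ cruise phase
t_a = 2/2 = 1; v_peak = 2
d_cruise = 5 − 2 = 3; t_c = 3/2
T = 2·1 + 3/2 = 7/2

t_a=1 t_c=3/2 v_peak=2 T=7/2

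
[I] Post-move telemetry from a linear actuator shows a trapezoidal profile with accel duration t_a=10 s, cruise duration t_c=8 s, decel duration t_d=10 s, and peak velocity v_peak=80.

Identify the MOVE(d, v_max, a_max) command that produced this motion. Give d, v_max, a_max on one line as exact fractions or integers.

d=1440 v_max=80 a_max=8

a_max = 80/10 = 8
d_a = ½·80·10 = 400; d_c = 80·8 = 640
d = 2·400 + 640 = 1440
t_c = 8 > 0 → v_max = v_peak = 80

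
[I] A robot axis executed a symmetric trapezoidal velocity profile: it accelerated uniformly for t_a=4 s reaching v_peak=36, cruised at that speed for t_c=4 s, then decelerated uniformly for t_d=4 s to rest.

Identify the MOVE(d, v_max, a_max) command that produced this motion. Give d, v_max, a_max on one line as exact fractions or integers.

d=288 v_max=36 a_max=9

a_max = 36/4 = 9
d_a = ½·36·4 = 72; d_c = 36·4 = 144
d = 2·72 + 144 = 288
t_c = 4 > 0 → v_max = v_peak = 36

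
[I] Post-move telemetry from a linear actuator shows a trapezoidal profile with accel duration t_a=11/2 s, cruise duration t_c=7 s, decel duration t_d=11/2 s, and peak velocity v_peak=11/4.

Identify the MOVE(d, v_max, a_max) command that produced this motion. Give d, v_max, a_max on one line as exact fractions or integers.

d=275/8 v_max=11/4 a_max=1/2

a_max = (11/4)/(11/2) = 1/2
d_a = ½·11/4·11/2 = 121/16; d_c = 11/4·7 = 77/4
d = 2·121/16 + 77/4 = 275/8
t_c = 7 > 0 ⇒ limit active, v_max = 11/4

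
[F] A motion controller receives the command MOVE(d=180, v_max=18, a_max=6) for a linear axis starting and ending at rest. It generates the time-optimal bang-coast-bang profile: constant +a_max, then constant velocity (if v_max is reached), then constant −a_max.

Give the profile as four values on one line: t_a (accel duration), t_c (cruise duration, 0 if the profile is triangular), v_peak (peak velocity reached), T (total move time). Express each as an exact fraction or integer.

(v_max)²/a_max = 18²/6 = 54
180 ≥ 54 → trapezoidal
t_a = 18/6 = 3; v_peak = 18
d_cruise = 180 − 54 = 126; t_c = 126/18 = 7
T = 2·3 + 7 = 13

t_a=3 t_c=7 v_peak=18 T=13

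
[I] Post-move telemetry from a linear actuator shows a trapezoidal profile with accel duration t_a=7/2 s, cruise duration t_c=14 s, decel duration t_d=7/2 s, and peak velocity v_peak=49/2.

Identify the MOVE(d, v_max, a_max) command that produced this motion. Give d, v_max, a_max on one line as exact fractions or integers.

d=1715/4 v_max=49/2 a_max=7

a_max = (49/2)/(7/2) = 7
d_a = ½·49/2·7/2 = 343/8; d_c = 49/2·14 = 343
d = 2·343/8 + 343 = 1715/4
t_c = 14 > 0 → v_max = v_peak = 49/2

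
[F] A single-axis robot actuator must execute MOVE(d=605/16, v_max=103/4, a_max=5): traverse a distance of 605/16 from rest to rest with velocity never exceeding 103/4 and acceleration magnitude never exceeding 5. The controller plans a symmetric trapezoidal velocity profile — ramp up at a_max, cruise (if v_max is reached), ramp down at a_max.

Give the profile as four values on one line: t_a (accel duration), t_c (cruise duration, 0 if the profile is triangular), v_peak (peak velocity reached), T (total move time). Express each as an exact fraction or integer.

t_a=11/4 t_c=0 v_peak=55/4 T=11/2

v_max²/a_max = (103/4)²/5 = 10609/80
605/16 < 10609/80 so t_c = 0
v_peak = √(605/16·5) = √(3025/16) = 55/4
t_a = (55/4)/5 = 11/4; t_c = 0
T = 2·11/4 = 11/2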